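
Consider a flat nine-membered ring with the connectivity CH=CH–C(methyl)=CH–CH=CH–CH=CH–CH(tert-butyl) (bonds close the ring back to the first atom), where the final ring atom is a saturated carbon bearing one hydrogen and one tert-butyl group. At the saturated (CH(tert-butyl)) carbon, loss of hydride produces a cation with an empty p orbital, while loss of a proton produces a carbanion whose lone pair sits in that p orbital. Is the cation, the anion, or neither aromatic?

The anion

In both ions every ring atom is sp² and contributes a p orbital, so both rings are fully conjugated.
Cation: 4 × 2 + 0 = 8 π electrons → 4(2), antiaromatic.
Anion: 4 × 2 + 2 = 10 π electrons → 4(2)+2, aromatic.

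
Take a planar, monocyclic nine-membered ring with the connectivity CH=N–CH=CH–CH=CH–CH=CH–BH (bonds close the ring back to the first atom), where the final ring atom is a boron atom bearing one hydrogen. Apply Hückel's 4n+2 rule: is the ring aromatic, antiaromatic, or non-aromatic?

The p orbitals form a continuous loop: the double-bond atoms are sp², each contributing one p electron; each sp² =N– keeps its lone pair in-plane and puts one electron into the π system; the boron has an empty p orbital. The ring is fully conjugated.
Counting π electrons: 4 × 2 = 8 from the double-bond units + 0 from the BH atom = 8.
With 8 = 4·2 π electrons, Hückel's rule classifies the planar ring as antiaromatic.

Antiaromatic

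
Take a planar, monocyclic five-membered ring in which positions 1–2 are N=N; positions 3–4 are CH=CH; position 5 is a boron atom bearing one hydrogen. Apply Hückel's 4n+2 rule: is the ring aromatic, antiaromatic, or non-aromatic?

Every ring atom contributes a p orbital perpendicular to the ring (the double-bond atoms are sp², each contributing one p electron; each =N– nitrogen is pyridine-type (lone pair in the sp² plane, one electron in the p orbital); the boron has an empty p orbital), so the π system is cyclic and fully conjugated.
Counting π electrons: 2 × 2 = 4 from the double-bond units + 0 from the BH atom = 4.
With 4 = 4·1 π electrons, Hückel's rule classifies the planar ring as antiaromatic.

Antiaromatic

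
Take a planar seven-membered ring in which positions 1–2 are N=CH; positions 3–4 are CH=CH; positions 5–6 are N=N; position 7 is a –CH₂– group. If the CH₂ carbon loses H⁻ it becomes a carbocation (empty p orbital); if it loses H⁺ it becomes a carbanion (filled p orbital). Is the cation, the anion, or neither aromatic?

The cation

In both ions every ring atom is sp² and contributes a p orbital, so both rings are fully conjugated.
Cation: 3 × 2 + 0 = 6 π electrons → 4(1)+2, aromatic.
Anion: 3 × 2 + 2 = 8 π electrons → 4(2), antiaromatic.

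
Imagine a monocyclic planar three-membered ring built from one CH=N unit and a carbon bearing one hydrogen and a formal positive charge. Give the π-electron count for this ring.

The p orbitals form a continuous loop: every atom in a ring double bond is sp² and brings one electron to the p orbital; each =N– nitrogen is pyridine-type (lone pair in the sp² plane, one electron in the p orbital); the carbocation has an empty p orbital. The ring is fully conjugated.
π-electron count: 1 × 2 = 2 from the double-bond unit + 0 from the CH(+) atom = 2.

2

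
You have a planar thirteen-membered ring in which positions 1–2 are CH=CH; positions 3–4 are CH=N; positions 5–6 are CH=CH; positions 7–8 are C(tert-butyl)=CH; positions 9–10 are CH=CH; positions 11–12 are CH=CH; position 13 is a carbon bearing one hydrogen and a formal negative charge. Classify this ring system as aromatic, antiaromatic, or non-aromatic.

Check conjugation: every atom in a ring double bond is sp² and brings one electron to the p orbital; each sp² =N– keeps its lone pair in-plane and puts one electron into the π system; the carbanion's lone pair occupies the p orbital — every position has a p orbital, so the cyclic π system is continuous.
Tallying contributions gives 6 × 2 = 12 from the double-bond units + 2 from the CH(-) atom = 14.
Since 14 = 4·3 + 2, the ring meets the 4n+2 criterion.

Aromatic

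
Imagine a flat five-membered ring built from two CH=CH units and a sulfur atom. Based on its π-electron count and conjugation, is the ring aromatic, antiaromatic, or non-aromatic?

Aromatic

The p orbitals form a continuous loop: every atom in a ring double bond is sp² and brings one electron to the p orbital; the sulfur donates one lone pair from its p orbital. The ring is fully conjugated.
Adding the contributions, 2 × 2 = 4 from the double-bond units + 2 from the S atom = 6.
With 6 π electrons (n = 1), the Hückel 4n+2 condition holds.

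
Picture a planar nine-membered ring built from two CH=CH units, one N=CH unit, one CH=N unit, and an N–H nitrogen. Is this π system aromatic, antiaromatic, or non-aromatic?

Aromatic

All ring atoms are sp² and supply a p orbital to the ring (each doubly-bonded ring atom is sp² with one p-orbital electron; each =N– nitrogen is pyridine-type (lone pair in the sp² plane, one electron in the p orbital); the pyrrole-type nitrogen donates its lone pair from the p orbital); the conjugation is uninterrupted.
π-electron count: 4 × 2 = 8 from the double-bond units + 2 from the NH atom = 10.
Since 10 = 4·2 + 2, the ring meets the 4n+2 criterion.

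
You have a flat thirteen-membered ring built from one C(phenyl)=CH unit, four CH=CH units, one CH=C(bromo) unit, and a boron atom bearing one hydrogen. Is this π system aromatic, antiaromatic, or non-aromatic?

Check conjugation: every atom in a ring double bond is sp² and brings one electron to the p orbital; the boron has an empty p orbital — every position has a p orbital, so the cyclic π system is continuous.
Tallying contributions gives 6 × 2 = 12 from the double-bond units + 0 from the BH atom = 12.
12 = 4(3); a planar, fully conjugated 4n system is antiaromatic.

Antiaromatic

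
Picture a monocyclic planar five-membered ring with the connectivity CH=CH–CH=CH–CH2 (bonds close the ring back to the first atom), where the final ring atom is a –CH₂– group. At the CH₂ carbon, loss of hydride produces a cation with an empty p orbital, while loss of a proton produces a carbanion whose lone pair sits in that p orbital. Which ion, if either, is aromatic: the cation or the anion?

The anion

Both ions have a continuous loop of p orbitals — each ring atom is sp².
Cation: 2 × 2 + 0 = 4 π electrons → 4(1), antiaromatic.
Anion: 2 × 2 + 2 = 6 π electrons → 4(1)+2, aromatic.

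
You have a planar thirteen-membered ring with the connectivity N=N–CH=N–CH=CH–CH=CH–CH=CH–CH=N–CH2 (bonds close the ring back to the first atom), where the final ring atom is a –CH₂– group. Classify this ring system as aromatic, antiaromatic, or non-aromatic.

The CH2 carbon is saturated: the tetrahedral CH₂ carbon is sp³ and has no p orbital in the ring π system. Conjugation is not continuous around the ring.
A ring that is not fully conjugated cannot be aromatic or antiaromatic regardless of its π-electron count.

Non-aromatic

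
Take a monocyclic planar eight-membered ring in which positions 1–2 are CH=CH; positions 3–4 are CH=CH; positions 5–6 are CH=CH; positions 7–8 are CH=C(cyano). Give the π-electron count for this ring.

8

Every ring atom contributes a p orbital perpendicular to the ring (each doubly-bonded ring atom is sp² with one p-orbital electron), so the π system is cyclic and fully conjugated.
π-electron count: 4 × 2 = 8 from the 4 double-bond units.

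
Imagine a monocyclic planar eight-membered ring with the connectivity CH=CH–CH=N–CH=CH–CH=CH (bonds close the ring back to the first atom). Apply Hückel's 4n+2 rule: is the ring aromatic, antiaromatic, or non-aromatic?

The p orbitals form a continuous loop: each doubly-bonded ring atom is sp² with one p-orbital electron; the doubly-bonded nitrogens are pyridine-type — their lone pairs lie in the ring plane, leaving one electron in the p orbital. The ring is fully conjugated.
π-electron count: 4 × 2 = 8 from the 4 double-bond units.
8 = 4(2); a planar, fully conjugated 4n system is antiaromatic.

Antiaromatic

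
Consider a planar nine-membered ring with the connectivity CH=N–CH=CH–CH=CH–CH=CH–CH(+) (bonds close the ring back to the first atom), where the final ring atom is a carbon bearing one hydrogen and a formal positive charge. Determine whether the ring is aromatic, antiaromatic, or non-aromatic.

All ring atoms are sp² and supply a p orbital to the ring (every atom in a ring double bond is sp² and brings one electron to the p orbital; the doubly-bonded nitrogens are pyridine-type — their lone pairs lie in the ring plane, leaving one electron in the p orbital; the carbocation has an empty p orbital); the conjugation is uninterrupted.
Counting π electrons: 4 × 2 = 8 from the double-bond units + 0 from the CH(+) atom = 8.
8 is a 4n count (n = 2), so the planar conjugated ring is antiaromatic.

Antiaromatic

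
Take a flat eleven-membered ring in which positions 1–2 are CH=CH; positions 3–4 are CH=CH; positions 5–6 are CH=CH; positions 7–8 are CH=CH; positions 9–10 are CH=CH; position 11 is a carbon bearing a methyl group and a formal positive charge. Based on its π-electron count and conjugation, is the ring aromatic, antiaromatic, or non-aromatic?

Aromatic

The p orbitals form a continuous loop: the double-bond atoms are sp², each contributing one p electron; the carbocation has an empty p orbital. The ring is fully conjugated.
π-electron count: 5 × 2 = 10 from the double-bond units + 0 from the C(methyl)(+) atom = 10.
With 10 π electrons (n = 2), the Hückel 4n+2 condition holds.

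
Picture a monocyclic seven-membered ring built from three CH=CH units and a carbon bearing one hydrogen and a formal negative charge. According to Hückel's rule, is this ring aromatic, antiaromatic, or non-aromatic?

Antiaromatic

Every ring atom contributes a p orbital perpendicular to the ring (the double-bond atoms are sp², each contributing one p electron; the carbanion's lone pair occupies the p orbital), so the π system is cyclic and fully conjugated.
Tallying contributions gives 3 × 2 = 6 from the double-bond units + 2 from the CH(-) atom = 8.
8 is a 4n count (n = 2), so the planar conjugated ring is antiaromatic.
(This ring is the cycloheptatrienyl anion.)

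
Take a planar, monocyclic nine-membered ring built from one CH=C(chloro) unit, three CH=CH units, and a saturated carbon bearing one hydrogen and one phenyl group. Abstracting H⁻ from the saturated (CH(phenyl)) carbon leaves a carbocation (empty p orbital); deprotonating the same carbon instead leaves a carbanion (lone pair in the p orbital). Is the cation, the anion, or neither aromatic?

Both ions have a continuous loop of p orbitals — each ring atom is sp².
Cation: 4 × 2 + 0 = 8 π electrons → 4(2), antiaromatic.
Anion: 4 × 2 + 2 = 10 π electrons → 4(2)+2, aromatic.

The anion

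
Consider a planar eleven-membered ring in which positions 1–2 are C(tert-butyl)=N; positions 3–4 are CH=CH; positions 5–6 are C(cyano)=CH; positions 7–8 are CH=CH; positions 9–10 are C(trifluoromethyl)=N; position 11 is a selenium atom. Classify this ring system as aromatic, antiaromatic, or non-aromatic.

All ring atoms are sp² and supply a p orbital to the ring (each doubly-bonded ring atom is sp² with one p-orbital electron; each sp² =N– keeps its lone pair in-plane and puts one electron into the π system; the selenium donates one lone pair from its p orbital); the conjugation is uninterrupted.
π-electron count: 5 × 2 = 10 from the double-bond units + 2 from the Se atom = 12.
A 4n π count (12, n = 3) in a planar conjugated ring means antiaromatic.

Antiaromatic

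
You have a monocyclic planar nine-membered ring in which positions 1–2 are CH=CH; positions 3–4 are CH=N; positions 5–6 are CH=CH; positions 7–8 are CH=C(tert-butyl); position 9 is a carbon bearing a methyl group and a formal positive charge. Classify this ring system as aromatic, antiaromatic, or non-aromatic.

Check conjugation: every atom in a ring double bond is sp² and brings one electron to the p orbital; each sp² =N– keeps its lone pair in-plane and puts one electron into the π system; the carbocation has an empty p orbital — every position has a p orbital, so the cyclic π system is continuous.
Adding the contributions, 4 × 2 = 8 from the double-bond units + 0 from the C(methyl)(+) atom = 8.
With 8 = 4·2 π electrons, Hückel's rule classifies the planar ring as antiaromatic.

Antiaromatic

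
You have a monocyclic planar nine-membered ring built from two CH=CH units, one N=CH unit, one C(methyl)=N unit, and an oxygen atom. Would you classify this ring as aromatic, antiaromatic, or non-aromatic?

All ring atoms are sp² and supply a p orbital to the ring (the double-bond atoms are sp², each contributing one p electron; each sp² =N– keeps its lone pair in-plane and puts one electron into the π system; the oxygen donates one lone pair from its p orbital); the conjugation is uninterrupted.
Adding the contributions, 4 × 2 = 8 from the double-bond units + 2 from the O atom = 10.
10 = 4(2) + 2, which satisfies Hückel's 4n+2 rule.

Aromatic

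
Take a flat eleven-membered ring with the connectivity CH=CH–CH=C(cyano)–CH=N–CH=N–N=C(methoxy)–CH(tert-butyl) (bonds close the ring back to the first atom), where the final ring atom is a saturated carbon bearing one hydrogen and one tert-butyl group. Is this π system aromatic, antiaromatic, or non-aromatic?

The CH(tert-butyl) position has four σ bonds — that saturated carbon is sp³ and has no p orbital in the ring π system — so the cyclic conjugation is interrupted.
A ring that is not fully conjugated cannot be aromatic or antiaromatic regardless of its π-electron count.

Non-aromatic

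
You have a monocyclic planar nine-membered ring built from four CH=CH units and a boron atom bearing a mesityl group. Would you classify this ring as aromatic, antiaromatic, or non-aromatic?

All ring atoms are sp² and supply a p orbital to the ring (the double-bond atoms are sp², each contributing one p electron; the boron has an empty p orbital); the conjugation is uninterrupted.
Counting π electrons: 4 × 2 = 8 from the double-bond units + 0 from the B(mesityl) atom = 8.
With 8 = 4·2 π electrons, Hückel's rule classifies the planar ring as antiaromatic.

Antiaromatic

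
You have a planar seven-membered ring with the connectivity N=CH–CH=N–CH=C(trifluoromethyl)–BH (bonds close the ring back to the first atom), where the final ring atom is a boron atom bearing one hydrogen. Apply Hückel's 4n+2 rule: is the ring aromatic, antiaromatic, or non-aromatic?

Check conjugation: the double-bond atoms are sp², each contributing one p electron; each sp² =N– keeps its lone pair in-plane and puts one electron into the π system; the boron has an empty p orbital — every position has a p orbital, so the cyclic π system is continuous.
π-electron count: 3 × 2 = 6 from the double-bond units + 0 from the BH atom = 6.
Since 6 = 4·1 + 2, the ring meets the 4n+2 criterion.

Aromatic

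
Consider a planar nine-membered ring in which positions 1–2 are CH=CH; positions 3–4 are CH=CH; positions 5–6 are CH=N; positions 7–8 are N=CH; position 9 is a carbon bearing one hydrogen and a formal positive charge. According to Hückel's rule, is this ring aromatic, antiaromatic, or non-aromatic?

Antiaromatic

Check conjugation: every atom in a ring double bond is sp² and brings one electron to the p orbital; each =N– nitrogen is pyridine-type (lone pair in the sp² plane, one electron in the p orbital); the carbocation has an empty p orbital — every position has a p orbital, so the cyclic π system is continuous.
Counting π electrons: 4 × 2 = 8 from the double-bond units + 0 from the CH(+) atom = 8.
8 is a 4n count (n = 2), so the planar conjugated ring is antiaromatic.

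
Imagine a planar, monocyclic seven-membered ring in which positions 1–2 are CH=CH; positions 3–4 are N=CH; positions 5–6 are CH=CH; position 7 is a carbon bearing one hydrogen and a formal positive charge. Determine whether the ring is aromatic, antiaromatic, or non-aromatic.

Aromatic

The p orbitals form a continuous loop: each doubly-bonded ring atom is sp² with one p-orbital electron; the doubly-bonded nitrogens are pyridine-type — their lone pairs lie in the ring plane, leaving one electron in the p orbital; the carbocation has an empty p orbital. The ring is fully conjugated.
Tallying contributions gives 3 × 2 = 6 from the double-bond units + 0 from the CH(+) atom = 6.
Since 6 = 4·1 + 2, the ring meets the 4n+2 criterion.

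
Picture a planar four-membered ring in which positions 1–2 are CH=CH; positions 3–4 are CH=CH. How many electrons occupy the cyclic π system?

4

All ring atoms are sp² and supply a p orbital to the ring (every atom in a ring double bond is sp² and brings one electron to the p orbital); the conjugation is uninterrupted.
π-electron count: 2 × 2 = 4 from the 2 double-bond units.
This is cyclobutadiene.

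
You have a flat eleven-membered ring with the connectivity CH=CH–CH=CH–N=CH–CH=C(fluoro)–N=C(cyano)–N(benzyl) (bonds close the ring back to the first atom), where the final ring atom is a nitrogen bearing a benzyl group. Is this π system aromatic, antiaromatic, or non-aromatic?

Every ring atom contributes a p orbital perpendicular to the ring (each doubly-bonded ring atom is sp² with one p-orbital electron; each sp² =N– keeps its lone pair in-plane and puts one electron into the π system; the pyrrole-type nitrogen donates its lone pair from the p orbital), so the π system is cyclic and fully conjugated.
Tallying contributions gives 5 × 2 = 10 from the double-bond units + 2 from the N(benzyl) atom = 12.
12 is a 4n count (n = 3), so the planar conjugated ring is antiaromatic.

Antiaromatic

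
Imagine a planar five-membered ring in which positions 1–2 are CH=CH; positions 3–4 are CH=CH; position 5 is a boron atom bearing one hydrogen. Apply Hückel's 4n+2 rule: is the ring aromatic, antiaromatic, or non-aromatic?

Antiaromatic

The p orbitals form a continuous loop: each doubly-bonded ring atom is sp² with one p-orbital electron; the boron has an empty p orbital. The ring is fully conjugated.
Tallying contributions gives 2 × 2 = 4 from the double-bond units + 0 from the BH atom = 4.
4 is a 4n count (n = 1), so the planar conjugated ring is antiaromatic.
This is borole.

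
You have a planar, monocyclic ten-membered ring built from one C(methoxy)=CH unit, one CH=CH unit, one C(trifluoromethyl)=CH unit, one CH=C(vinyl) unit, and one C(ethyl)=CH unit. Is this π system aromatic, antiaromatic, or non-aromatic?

All ring atoms are sp² and supply a p orbital to the ring (every atom in a ring double bond is sp² and brings one electron to the p orbital); the conjugation is uninterrupted.
Adding the contributions, 5 × 2 = 10 from the 5 double-bond units.
Since 10 = 4·2 + 2, the ring meets the 4n+2 criterion.

Aromatic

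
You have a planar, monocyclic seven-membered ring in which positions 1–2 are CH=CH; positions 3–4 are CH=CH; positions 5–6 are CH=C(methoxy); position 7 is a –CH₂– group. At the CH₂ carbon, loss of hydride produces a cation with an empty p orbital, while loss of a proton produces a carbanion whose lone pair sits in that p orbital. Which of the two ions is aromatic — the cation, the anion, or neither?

In either ion the ring is fully conjugated: every atom, including the new sp² carbon, supplies a p orbital.
Cation: 3 × 2 + 0 = 6 π electrons → 4(1)+2, aromatic.
Anion: 3 × 2 + 2 = 8 π electrons → 4(2), antiaromatic.

The cation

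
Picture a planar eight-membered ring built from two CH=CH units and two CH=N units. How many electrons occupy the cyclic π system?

8

All ring atoms are sp² and supply a p orbital to the ring (the double-bond atoms are sp², each contributing one p electron; each =N– nitrogen is pyridine-type (lone pair in the sp² plane, one electron in the p orbital)); the conjugation is uninterrupted.
Adding the contributions, 4 × 2 = 8 from the 4 double-bond units.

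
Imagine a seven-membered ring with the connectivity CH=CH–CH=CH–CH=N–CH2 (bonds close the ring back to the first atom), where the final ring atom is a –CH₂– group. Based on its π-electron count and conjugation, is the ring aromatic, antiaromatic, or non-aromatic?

Because the tetrahedral CH₂ carbon is sp³ and has no p orbital in the ring π system at the CH2 position, the π system cannot extend all the way around the ring.
A ring that is not fully conjugated cannot be aromatic or antiaromatic regardless of its π-electron count.

Non-aromatic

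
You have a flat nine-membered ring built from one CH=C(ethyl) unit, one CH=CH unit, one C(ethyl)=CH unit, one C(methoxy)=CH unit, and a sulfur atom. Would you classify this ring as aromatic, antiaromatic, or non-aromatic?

All ring atoms are sp² and supply a p orbital to the ring (the double-bond atoms are sp², each contributing one p electron; the sulfur donates one lone pair from its p orbital); the conjugation is uninterrupted.
Adding the contributions, 4 × 2 = 8 from the double-bond units + 2 from the S atom = 10.
That gives a 4n+2 count (10, n = 2).

Aromatic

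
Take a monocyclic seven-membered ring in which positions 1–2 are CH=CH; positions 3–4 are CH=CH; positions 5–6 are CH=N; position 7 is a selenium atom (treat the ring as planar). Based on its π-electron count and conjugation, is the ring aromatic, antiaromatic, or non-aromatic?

Check conjugation: each doubly-bonded ring atom is sp² with one p-orbital electron; the doubly-bonded nitrogens are pyridine-type — their lone pairs lie in the ring plane, leaving one electron in the p orbital; the selenium donates one lone pair from its p orbital — every position has a p orbital, so the cyclic π system is continuous.
π-electron count: 3 × 2 = 6 from the double-bond units + 2 from the Se atom = 8.
A 4n π count (8, n = 2) in a planar conjugated ring means antiaromatic.

Antiaromatic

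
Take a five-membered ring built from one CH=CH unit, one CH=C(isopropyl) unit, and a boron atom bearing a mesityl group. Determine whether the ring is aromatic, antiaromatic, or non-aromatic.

Antiaromatic

Every ring atom contributes a p orbital perpendicular to the ring (the double-bond atoms are sp², each contributing one p electron; the boron has an empty p orbital), so the π system is cyclic and fully conjugated.
Tallying contributions gives 2 × 2 = 4 from the double-bond units + 0 from the B(mesityl) atom = 4.
A 4n π count (4, n = 1) in a planar conjugated ring means antiaromatic.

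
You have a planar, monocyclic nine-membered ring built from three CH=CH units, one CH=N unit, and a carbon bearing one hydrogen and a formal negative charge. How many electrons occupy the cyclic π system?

Check conjugation: the double-bond atoms are sp², each contributing one p electron; each sp² =N– keeps its lone pair in-plane and puts one electron into the π system; the carbanion's lone pair occupies the p orbital — every position has a p orbital, so the cyclic π system is continuous.
Tallying contributions gives 4 × 2 = 8 from the double-bond units + 2 from the CH(-) atom = 10.

10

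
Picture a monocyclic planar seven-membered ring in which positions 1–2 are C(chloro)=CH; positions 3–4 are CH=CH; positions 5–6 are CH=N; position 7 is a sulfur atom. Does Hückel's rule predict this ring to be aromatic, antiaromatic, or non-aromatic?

The p orbitals form a continuous loop: the double-bond atoms are sp², each contributing one p electron; each =N– nitrogen is pyridine-type (lone pair in the sp² plane, one electron in the p orbital); the sulfur donates one lone pair from its p orbital. The ring is fully conjugated.
π-electron count: 3 × 2 = 6 from the double-bond units + 2 from the S atom = 8.
A 4n π count (8, n = 2) in a planar conjugated ring means antiaromatic.

Antiaromatic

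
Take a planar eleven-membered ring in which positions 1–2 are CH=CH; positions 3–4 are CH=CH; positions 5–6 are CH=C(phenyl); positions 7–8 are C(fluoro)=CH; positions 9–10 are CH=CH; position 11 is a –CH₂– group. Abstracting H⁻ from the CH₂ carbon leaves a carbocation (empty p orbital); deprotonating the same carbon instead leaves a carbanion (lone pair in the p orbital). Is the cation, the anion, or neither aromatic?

The cation

In both ions every ring atom is sp² and contributes a p orbital, so both rings are fully conjugated.
Cation: 5 × 2 + 0 = 10 π electrons → 4(2)+2, aromatic.
Anion: 5 × 2 + 2 = 12 π electrons → 4(3), antiaromatic.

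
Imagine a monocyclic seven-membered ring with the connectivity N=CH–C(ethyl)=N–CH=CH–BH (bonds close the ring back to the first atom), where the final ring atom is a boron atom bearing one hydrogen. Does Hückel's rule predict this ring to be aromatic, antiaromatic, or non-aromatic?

Aromatic

All ring atoms are sp² and supply a p orbital to the ring (each doubly-bonded ring atom is sp² with one p-orbital electron; the doubly-bonded nitrogens are pyridine-type — their lone pairs lie in the ring plane, leaving one electron in the p orbital; the boron has an empty p orbital); the conjugation is uninterrupted.
π-electron count: 3 × 2 = 6 from the double-bond units + 0 from the BH atom = 6.
That gives a 4n+2 count (6, n = 1).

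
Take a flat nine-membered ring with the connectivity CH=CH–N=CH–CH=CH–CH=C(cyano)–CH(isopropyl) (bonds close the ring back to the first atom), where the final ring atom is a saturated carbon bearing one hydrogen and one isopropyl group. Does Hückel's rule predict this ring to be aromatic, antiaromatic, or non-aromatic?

Non-aromatic

Because that saturated carbon is sp³ and has no p orbital in the ring π system at the CH(isopropyl) position, the π system cannot extend all the way around the ring.
Without a continuous loop of overlapping p orbitals the Hückel electron count never comes into play.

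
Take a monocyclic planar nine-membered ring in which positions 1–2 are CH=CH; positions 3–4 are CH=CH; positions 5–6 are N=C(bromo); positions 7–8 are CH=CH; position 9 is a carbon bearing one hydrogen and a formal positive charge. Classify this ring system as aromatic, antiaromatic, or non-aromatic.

Antiaromatic

Check conjugation: the double-bond atoms are sp², each contributing one p electron; each sp² =N– keeps its lone pair in-plane and puts one electron into the π system; the carbocation has an empty p orbital — every position has a p orbital, so the cyclic π system is continuous.
π-electron count: 4 × 2 = 8 from the double-bond units + 0 from the CH(+) atom = 8.
8 is a 4n count (n = 2), so the planar conjugated ring is antiaromatic.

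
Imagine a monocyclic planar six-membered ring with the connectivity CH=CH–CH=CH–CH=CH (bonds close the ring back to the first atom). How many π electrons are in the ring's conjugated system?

All ring atoms are sp² and supply a p orbital to the ring (the double-bond atoms are sp², each contributing one p electron); the conjugation is uninterrupted.
Counting π electrons: 3 × 2 = 6 from the 3 double-bond units.

6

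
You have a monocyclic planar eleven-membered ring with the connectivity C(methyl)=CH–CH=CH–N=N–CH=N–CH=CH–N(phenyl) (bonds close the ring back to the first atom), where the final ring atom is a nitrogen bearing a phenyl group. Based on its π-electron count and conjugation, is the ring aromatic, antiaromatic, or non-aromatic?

The p orbitals form a continuous loop: every atom in a ring double bond is sp² and brings one electron to the p orbital; the doubly-bonded nitrogens are pyridine-type — their lone pairs lie in the ring plane, leaving one electron in the p orbital; the pyrrole-type nitrogen donates its lone pair from the p orbital. The ring is fully conjugated.
Counting π electrons: 5 × 2 = 10 from the double-bond units + 2 from the N(phenyl) atom = 12.
With 12 = 4·3 π electrons, Hückel's rule classifies the planar ring as antiaromatic.

Antiaromatic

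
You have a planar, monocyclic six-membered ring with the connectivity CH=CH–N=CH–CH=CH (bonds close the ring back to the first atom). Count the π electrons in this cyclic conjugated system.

The p orbitals form a continuous loop: the double-bond atoms are sp², each contributing one p electron; each =N– nitrogen is pyridine-type (lone pair in the sp² plane, one electron in the p orbital). The ring is fully conjugated.
Counting π electrons: 3 × 2 = 6 from the 3 double-bond units.

6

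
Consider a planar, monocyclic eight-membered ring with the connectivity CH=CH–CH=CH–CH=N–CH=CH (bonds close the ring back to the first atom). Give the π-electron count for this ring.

8

Check conjugation: the double-bond atoms are sp², each contributing one p electron; each =N– nitrogen is pyridine-type (lone pair in the sp² plane, one electron in the p orbital) — every position has a p orbital, so the cyclic π system is continuous.
Counting π electrons: 4 × 2 = 8 from the 4 double-bond units.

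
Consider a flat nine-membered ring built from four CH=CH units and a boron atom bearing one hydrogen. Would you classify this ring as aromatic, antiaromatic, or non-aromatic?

Check conjugation: the double-bond atoms are sp², each contributing one p electron; the boron has an empty p orbital — every position has a p orbital, so the cyclic π system is continuous.
Tallying contributions gives 4 × 2 = 8 from the double-bond units + 0 from the BH atom = 8.
8 is a 4n count (n = 2), so the planar conjugated ring is antiaromatic.

Antiaromatic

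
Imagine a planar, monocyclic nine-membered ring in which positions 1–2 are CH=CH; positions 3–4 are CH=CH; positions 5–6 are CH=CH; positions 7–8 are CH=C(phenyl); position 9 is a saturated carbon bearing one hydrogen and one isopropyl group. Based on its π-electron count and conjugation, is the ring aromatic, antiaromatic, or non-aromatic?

Non-aromatic

Because that saturated carbon is sp³ and has no p orbital in the ring π system at the CH(isopropyl) position, the π system cannot extend all the way around the ring.
Without a continuous loop of overlapping p orbitals the Hückel electron count never comes into play.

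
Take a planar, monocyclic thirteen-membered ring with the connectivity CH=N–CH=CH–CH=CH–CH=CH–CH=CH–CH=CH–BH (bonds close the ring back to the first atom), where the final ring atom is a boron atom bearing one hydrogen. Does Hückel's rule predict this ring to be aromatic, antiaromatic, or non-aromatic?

Antiaromatic

Check conjugation: every atom in a ring double bond is sp² and brings one electron to the p orbital; each sp² =N– keeps its lone pair in-plane and puts one electron into the π system; the boron has an empty p orbital — every position has a p orbital, so the cyclic π system is continuous.
Adding the contributions, 6 × 2 = 12 from the double-bond units + 0 from the BH atom = 12.
A 4n π count (12, n = 3) in a planar conjugated ring means antiaromatic.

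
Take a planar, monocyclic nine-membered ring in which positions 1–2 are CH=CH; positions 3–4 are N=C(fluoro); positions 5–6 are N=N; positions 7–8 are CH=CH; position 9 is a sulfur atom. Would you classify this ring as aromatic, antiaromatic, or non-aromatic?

Check conjugation: each doubly-bonded ring atom is sp² with one p-orbital electron; the doubly-bonded nitrogens are pyridine-type — their lone pairs lie in the ring plane, leaving one electron in the p orbital; the sulfur donates one lone pair from its p orbital — every position has a p orbital, so the cyclic π system is continuous.
π-electron count: 4 × 2 = 8 from the double-bond units + 2 from the S atom = 10.
That gives a 4n+2 count (10, n = 2).

Aromatic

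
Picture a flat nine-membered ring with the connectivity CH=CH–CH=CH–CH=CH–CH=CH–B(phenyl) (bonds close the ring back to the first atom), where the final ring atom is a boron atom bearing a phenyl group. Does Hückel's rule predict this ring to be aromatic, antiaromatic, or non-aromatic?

Every ring atom contributes a p orbital perpendicular to the ring (the double-bond atoms are sp², each contributing one p electron; the boron has an empty p orbital), so the π system is cyclic and fully conjugated.
Adding the contributions, 4 × 2 = 8 from the double-bond units + 0 from the B(phenyl) atom = 8.
A 4n π count (8, n = 2) in a planar conjugated ring means antiaromatic.

Antiaromatic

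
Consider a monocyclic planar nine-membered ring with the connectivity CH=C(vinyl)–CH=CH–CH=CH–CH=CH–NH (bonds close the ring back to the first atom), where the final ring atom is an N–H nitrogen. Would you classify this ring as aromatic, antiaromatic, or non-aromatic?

Aromatic

The p orbitals form a continuous loop: the double-bond atoms are sp², each contributing one p electron; the pyrrole-type nitrogen donates its lone pair from the p orbital. The ring is fully conjugated.
π-electron count: 4 × 2 = 8 from the double-bond units + 2 from the NH atom = 10.
That gives a 4n+2 count (10, n = 2).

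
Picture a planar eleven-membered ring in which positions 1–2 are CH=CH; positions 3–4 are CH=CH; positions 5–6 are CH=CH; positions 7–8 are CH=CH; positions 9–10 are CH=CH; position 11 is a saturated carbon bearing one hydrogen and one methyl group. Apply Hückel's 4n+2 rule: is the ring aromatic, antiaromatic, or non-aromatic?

At the CH(methyl) position, that saturated carbon is sp³ and has no p orbital in the ring π system; the ring's p-orbital overlap is broken there.
Broken conjugation rules out both aromaticity and antiaromaticity.

Non-aromatic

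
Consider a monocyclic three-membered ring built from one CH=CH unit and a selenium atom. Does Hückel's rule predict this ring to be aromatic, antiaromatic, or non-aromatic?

Antiaromatic

Every ring atom contributes a p orbital perpendicular to the ring (every atom in a ring double bond is sp² and brings one electron to the p orbital; the selenium donates one lone pair from its p orbital), so the π system is cyclic and fully conjugated.
π-electron count: 1 × 2 = 2 from the double-bond unit + 2 from the Se atom = 4.
4 = 4(1); a planar, fully conjugated 4n system is antiaromatic.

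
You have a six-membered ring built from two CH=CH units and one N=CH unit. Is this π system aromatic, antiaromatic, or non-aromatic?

The p orbitals form a continuous loop: the double-bond atoms are sp², each contributing one p electron; each sp² =N– keeps its lone pair in-plane and puts one electron into the π system. The ring is fully conjugated.
Adding the contributions, 3 × 2 = 6 from the 3 double-bond units.
With 6 π electrons (n = 1), the Hückel 4n+2 condition holds.

Aromatic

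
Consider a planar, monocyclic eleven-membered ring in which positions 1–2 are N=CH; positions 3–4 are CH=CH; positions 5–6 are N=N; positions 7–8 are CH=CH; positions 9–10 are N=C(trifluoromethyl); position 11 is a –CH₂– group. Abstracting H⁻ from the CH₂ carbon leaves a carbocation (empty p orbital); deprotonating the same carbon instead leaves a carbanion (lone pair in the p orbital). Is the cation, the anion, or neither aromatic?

The cation

Once that carbon is sp², every ring atom has a p orbital and both ions are fully conjugated.
Cation: 5 × 2 + 0 = 10 π electrons → 4(2)+2, aromatic.
Anion: 5 × 2 + 2 = 12 π electrons → 4(3), antiaromatic.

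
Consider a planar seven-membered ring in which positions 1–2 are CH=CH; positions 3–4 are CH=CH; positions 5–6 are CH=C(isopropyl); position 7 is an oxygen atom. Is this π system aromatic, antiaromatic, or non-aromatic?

Antiaromatic

The p orbitals form a continuous loop: every atom in a ring double bond is sp² and brings one electron to the p orbital; the oxygen donates one lone pair from its p orbital. The ring is fully conjugated.
Counting π electrons: 3 × 2 = 6 from the double-bond units + 2 from the O atom = 8.
8 = 4(2); a planar, fully conjugated 4n system is antiaromatic.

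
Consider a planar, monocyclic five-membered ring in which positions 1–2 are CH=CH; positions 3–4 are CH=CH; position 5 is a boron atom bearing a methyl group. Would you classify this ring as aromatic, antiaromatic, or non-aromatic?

Antiaromatic

Check conjugation: the double-bond atoms are sp², each contributing one p electron; the boron has an empty p orbital — every position has a p orbital, so the cyclic π system is continuous.
Counting π electrons: 2 × 2 = 4 from the double-bond units + 0 from the B(methyl) atom = 4.
4 is a 4n count (n = 1), so the planar conjugated ring is antiaromatic.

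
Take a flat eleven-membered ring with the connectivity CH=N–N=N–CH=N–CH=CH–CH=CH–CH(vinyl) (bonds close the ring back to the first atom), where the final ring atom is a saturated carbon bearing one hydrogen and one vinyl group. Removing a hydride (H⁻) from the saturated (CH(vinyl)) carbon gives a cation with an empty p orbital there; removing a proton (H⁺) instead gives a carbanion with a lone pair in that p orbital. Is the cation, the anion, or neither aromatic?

The cation

In both ions every ring atom is sp² and contributes a p orbital, so both rings are fully conjugated.
Cation: 5 × 2 + 0 = 10 π electrons → 4(2)+2, aromatic.
Anion: 5 × 2 + 2 = 12 π electrons → 4(3), antiaromatic.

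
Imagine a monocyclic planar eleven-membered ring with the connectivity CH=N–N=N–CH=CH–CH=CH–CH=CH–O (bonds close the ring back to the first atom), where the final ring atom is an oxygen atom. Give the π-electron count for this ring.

All ring atoms are sp² and supply a p orbital to the ring (the double-bond atoms are sp², each contributing one p electron; each sp² =N– keeps its lone pair in-plane and puts one electron into the π system; the oxygen donates one lone pair from its p orbital); the conjugation is uninterrupted.
Tallying contributions gives 5 × 2 = 10 from the double-bond units + 2 from the O atom = 12.

12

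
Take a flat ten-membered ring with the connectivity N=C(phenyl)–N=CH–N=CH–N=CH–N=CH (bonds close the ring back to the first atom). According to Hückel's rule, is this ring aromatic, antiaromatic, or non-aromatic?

All ring atoms are sp² and supply a p orbital to the ring (every atom in a ring double bond is sp² and brings one electron to the p orbital; the doubly-bonded nitrogens are pyridine-type — their lone pairs lie in the ring plane, leaving one electron in the p orbital); the conjugation is uninterrupted.
Tallying contributions gives 5 × 2 = 10 from the 5 double-bond units.
Since 10 = 4·2 + 2, the ring meets the 4n+2 criterion.

Aromatic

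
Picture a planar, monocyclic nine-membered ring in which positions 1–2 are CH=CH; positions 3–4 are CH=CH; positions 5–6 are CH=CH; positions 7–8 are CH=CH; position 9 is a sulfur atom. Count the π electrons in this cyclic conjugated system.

10

Every ring atom contributes a p orbital perpendicular to the ring (each doubly-bonded ring atom is sp² with one p-orbital electron; the sulfur donates one lone pair from its p orbital), so the π system is cyclic and fully conjugated.
Counting π electrons: 4 × 2 = 8 from the double-bond units + 2 from the S atom = 10.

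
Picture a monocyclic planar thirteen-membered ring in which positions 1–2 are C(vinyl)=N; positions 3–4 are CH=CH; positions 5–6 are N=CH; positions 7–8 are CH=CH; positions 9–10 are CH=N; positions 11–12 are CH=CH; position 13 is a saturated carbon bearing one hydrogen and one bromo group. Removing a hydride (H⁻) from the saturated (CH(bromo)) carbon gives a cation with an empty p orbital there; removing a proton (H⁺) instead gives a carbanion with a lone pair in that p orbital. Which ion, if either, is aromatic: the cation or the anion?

In either ion the ring is fully conjugated: every atom, including the new sp² carbon, supplies a p orbital.
Cation: 6 × 2 + 0 = 12 π electrons → 4(3), antiaromatic.
Anion: 6 × 2 + 2 = 14 π electrons → 4(3)+2, aromatic.

The anion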